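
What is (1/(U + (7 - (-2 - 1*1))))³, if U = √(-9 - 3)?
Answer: 1/(8*(5 + I*√3)³) ≈ 0.00045554 - 0.00071012*I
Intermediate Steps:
U = 2*I*√3 (U = √(-12) = 2*I*√3 ≈ 3.4641*I)
(1/(U + (7 - (-2 - 1*1))))³ = (1/(2*I*√3 + (7 - (-2 - 1*1))))³ = (1/(2*I*√3 + (7 - (-2 - 1))))³ = (1/(2*I*√3 + (7 - 1*(-3))))³ = (1/(2*I*√3 + (7 + 3)))³ = (1/(2*I*√3 + 10))³ = (1/(10 + 2*I*√3))³ = (10 + 2*I*√3)⁻³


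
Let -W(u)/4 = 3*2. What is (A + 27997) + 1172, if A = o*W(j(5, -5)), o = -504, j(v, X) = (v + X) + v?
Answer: 41265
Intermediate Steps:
j(v, X) = X + 2*v (j(v, X) = (X + v) + v = X + 2*v)
W(u) = -24 (W(u) = -12*2 = -4*6 = -24)
A = 12096 (A = -504*(-24) = 12096)
(A + 27997) + 1172 = (12096 + 27997) + 1172 = 40093 + 1172 = 41265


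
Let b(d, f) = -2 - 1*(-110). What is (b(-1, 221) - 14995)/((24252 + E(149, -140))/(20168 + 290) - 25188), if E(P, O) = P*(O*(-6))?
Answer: 152279123/257573346 ≈ 0.59121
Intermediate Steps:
b(d, f) = 108 (b(d, f) = -2 + 110 = 108)
E(P, O) = -6*O*P (E(P, O) = P*(-6*O) = -6*O*P)
(b(-1, 221) - 14995)/((24252 + E(149, -140))/(20168 + 290) - 25188) = (108 - 14995)/((24252 - 6*(-140)*149)/(20168 + 290) - 25188) = -14887/((24252 + 125160)/20458 - 25188) = -14887/(149412*(1/20458) - 25188) = -14887/(74706/10229 - 25188) = -14887/(-257573346/10229) = -14887*(-10229/257573346) = 152279123/257573346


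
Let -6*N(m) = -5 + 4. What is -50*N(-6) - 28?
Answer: -109/3 ≈ -36.333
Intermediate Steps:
N(m) = ⅙ (N(m) = -(-5 + 4)/6 = -⅙*(-1) = ⅙)
-50*N(-6) - 28 = -50*⅙ - 28 = -25/3 - 28 = -109/3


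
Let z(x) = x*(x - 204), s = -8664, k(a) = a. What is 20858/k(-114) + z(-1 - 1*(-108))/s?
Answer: -524943/2888 ≈ -181.77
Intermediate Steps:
z(x) = x*(-204 + x)
20858/k(-114) + z(-1 - 1*(-108))/s = 20858/(-114) + ((-1 - 1*(-108))*(-204 + (-1 - 1*(-108))))/(-8664) = 20858*(-1/114) + ((-1 + 108)*(-204 + (-1 + 108)))*(-1/8664) = -10429/57 + (107*(-204 + 107))*(-1/8664) = -10429/57 + (107*(-97))*(-1/8664) = -10429/57 - 10379*(-1/8664) = -10429/57 + 10379/8664 = -524943/2888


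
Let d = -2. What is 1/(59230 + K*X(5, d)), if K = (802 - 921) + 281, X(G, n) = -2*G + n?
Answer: 1/57286 ≈ 1.7456e-5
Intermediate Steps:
X(G, n) = n - 2*G
K = 162 (K = -119 + 281 = 162)
1/(59230 + K*X(5, d)) = 1/(59230 + 162*(-2 - 2*5)) = 1/(59230 + 162*(-2 - 10)) = 1/(59230 + 162*(-12)) = 1/(59230 - 1944) = 1/57286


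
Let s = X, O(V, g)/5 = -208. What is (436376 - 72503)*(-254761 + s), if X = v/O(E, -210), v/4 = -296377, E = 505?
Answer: -23994325243659/260 ≈ -9.2286e+10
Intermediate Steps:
O(V, g) = -1040 (O(V, g) = 5*(-208) = -1040)
v = -1185508 (v = 4*(-296377) = -1185508)
X = 296377/260 (X = -1185508/(-1040) = -1185508*(-1/1040) = 296377/260 ≈ 1139.9)
s = 296377/260 ≈ 1139.9
(436376 - 72503)*(-254761 + s) = (436376 - 72503)*(-254761 + 296377/260) = 363873*(-65941483/260) = -23994325243659/260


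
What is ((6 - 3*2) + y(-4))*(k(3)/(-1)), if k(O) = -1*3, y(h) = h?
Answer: -12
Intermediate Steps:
k(O) = -3
((6 - 3*2) + y(-4))*(k(3)/(-1)) = ((6 - 3*2) - 4)*(-3/(-1)) = ((6 - 6) - 4)*(-3*(-1)) = (0 - 4)*3 = -4*3 = -12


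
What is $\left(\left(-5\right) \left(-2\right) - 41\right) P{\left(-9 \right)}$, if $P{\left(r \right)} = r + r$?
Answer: $558$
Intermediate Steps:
$P{\left(r \right)} = 2 r$
$\left(\left(-5\right) \left(-2\right) - 41\right) P{\left(-9 \right)} = \left(\left(-5\right) \left(-2\right) - 41\right) 2 \left(-9\right) = \left(10 - 41\right) \left(-18\right) = \left(-31\right) \left(-18\right) = 558$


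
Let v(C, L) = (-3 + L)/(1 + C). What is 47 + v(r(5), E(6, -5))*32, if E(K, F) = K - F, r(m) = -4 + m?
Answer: 175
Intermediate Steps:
v(C, L) = (-3 + L)/(1 + C)
47 + v(r(5), E(6, -5))*32 = 47 + ((-3 + (6 - 1*(-5)))/(1 + (-4 + 5)))*32 = 47 + ((-3 + (6 + 5))/(1 + 1))*32 = 47 + ((-3 + 11)/2)*32 = 47 + ((½)*8)*32 = 47 + 4*32 = 47 + 128 = 175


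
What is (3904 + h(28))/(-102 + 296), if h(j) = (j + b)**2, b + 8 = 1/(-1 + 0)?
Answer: 4265/194 ≈ 21.985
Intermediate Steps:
b = -9 (b = -8 + 1/(-1 + 0) = -8 + 1/(-1) = -8 - 1 = -9)
h(j) = (-9 + j)**2 (h(j) = (j - 9)**2 = (-9 + j)**2)
(3904 + h(28))/(-102 + 296) = (3904 + (-9 + 28)**2)/(-102 + 296) = (3904 + 19**2)/194 = (3904 + 361)*(1/194) = 4265*(1/194) = 4265/194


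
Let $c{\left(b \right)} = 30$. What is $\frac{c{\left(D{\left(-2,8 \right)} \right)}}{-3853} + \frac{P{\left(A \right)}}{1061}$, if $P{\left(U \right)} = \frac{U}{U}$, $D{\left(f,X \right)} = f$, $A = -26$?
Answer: $- \frac{27977}{4088033} \approx -0.0068436$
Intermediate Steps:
$P{\left(U \right)} = 1$
$\frac{c{\left(D{\left(-2,8 \right)} \right)}}{-3853} + \frac{P{\left(A \right)}}{1061} = \frac{30}{-3853} + 1 \cdot \frac{1}{1061} = 30 \left(- \frac{1}{3853}\right) + 1 \cdot \frac{1}{1061} = - \frac{30}{3853} + \frac{1}{1061} = - \frac{27977}{4088033}$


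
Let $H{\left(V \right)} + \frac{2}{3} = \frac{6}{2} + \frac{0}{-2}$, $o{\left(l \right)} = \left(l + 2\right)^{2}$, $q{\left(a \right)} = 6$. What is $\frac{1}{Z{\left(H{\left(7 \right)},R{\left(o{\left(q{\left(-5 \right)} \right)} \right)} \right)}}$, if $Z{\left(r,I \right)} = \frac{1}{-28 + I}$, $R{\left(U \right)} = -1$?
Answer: $-29$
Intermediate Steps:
$o{\left(l \right)} = \left(2 + l\right)^{2}$
$H{\left(V \right)} = \frac{7}{3}$ ($H{\left(V \right)} = - \frac{2}{3} + \left(\frac{6}{2} + \frac{0}{-2}\right) = - \frac{2}{3} + \left(6 \cdot \frac{1}{2} + 0 \left(- \frac{1}{2}\right)\right) = - \frac{2}{3} + \left(3 + 0\right) = - \frac{2}{3} + 3 = \frac{7}{3}$)
$\frac{1}{Z{\left(H{\left(7 \right)},R{\left(o{\left(q{\left(-5 \right)} \right)} \right)} \right)}} = \frac{1}{\frac{1}{-28 - 1}} = \frac{1}{\frac{1}{-29}} = \frac{1}{- \frac{1}{29}} = -29$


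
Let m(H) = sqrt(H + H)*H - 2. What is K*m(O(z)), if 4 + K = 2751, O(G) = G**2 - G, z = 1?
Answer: -5494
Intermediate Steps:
m(H) = -2 + sqrt(2)*H**(3/2) (m(H) = sqrt(2*H)*H - 2 = (sqrt(2)*sqrt(H))*H - 2 = sqrt(2)*H**(3/2) - 2 = -2 + sqrt(2)*H**(3/2))
K = 2747 (K = -4 + 2751 = 2747)
K*m(O(z)) = 2747*(-2 + sqrt(2)*(1*(-1 + 1))**(3/2)) = 2747*(-2 + sqrt(2)*(1*0)**(3/2)) = 2747*(-2 + sqrt(2)*0**(3/2)) = 2747*(-2 + sqrt(2)*0) = 2747*(-2 + 0) = 2747*(-2) = -5494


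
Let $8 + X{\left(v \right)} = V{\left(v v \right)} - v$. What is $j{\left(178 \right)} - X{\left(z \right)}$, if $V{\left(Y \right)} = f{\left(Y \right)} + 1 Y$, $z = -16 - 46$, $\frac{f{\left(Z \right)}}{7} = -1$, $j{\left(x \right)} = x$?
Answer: $-3713$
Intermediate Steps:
$f{\left(Z \right)} = -7$ ($f{\left(Z \right)} = 7 \left(-1\right) = -7$)
$z = -62$ ($z = -16 - 46 = -62$)
$V{\left(Y \right)} = -7 + Y$ ($V{\left(Y \right)} = -7 + 1 Y = -7 + Y$)
$X{\left(v \right)} = -15 + v^{2} - v$ ($X{\left(v \right)} = -8 - \left(7 + v - v v\right) = -8 - \left(7 + v - v^{2}\right) = -15 + v^{2} - v$)
$j{\left(178 \right)} - X{\left(z \right)} = 178 - \left(-15 + \left(-62\right)^{2} - -62\right) = 178 - \left(-15 + 3844 + 62\right) = 178 - 3891 = -3713$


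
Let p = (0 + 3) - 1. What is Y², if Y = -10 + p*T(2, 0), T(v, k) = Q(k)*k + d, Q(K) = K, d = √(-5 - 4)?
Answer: 64 - 120*I ≈ 64.0 - 120.0*I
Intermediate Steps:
d = 3*I (d = √(-9) = 3*I ≈ 3.0*I)
p = 2 (p = 3 - 1 = 2)
T(v, k) = k² + 3*I (T(v, k) = k*k + 3*I = k² + 3*I)
Y = -10 + 6*I (Y = -10 + 2*(0² + 3*I) = -10 + 2*(0 + 3*I) = -10 + 2*(3*I) = -10 + 6*I ≈ -10.0 + 6.0*I)
Y² = (-10 + 6*I)²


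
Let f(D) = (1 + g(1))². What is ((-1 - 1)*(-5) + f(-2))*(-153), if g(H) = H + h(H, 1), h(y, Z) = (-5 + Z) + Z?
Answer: -1683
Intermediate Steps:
h(y, Z) = -5 + 2*Z
g(H) = -3 + H (g(H) = H + (-5 + 2*1) = H + (-5 + 2) = H - 3 = -3 + H)
f(D) = 1 (f(D) = (1 + (-3 + 1))² = (1 - 2)² = (-1)² = 1)
((-1 - 1)*(-5) + f(-2))*(-153) = ((-1 - 1)*(-5) + 1)*(-153) = (-2*(-5) + 1)*(-153) = (10 + 1)*(-153) = 11*(-153) = -1683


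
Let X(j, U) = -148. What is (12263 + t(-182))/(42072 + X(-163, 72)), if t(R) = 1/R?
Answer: 2231865/7630168 ≈ 0.29251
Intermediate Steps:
(12263 + t(-182))/(42072 + X(-163, 72)) = (12263 + 1/(-182))/(42072 - 148) = (12263 - 1/182)/41924 = (2231865/182)*(1/41924) = 2231865/7630168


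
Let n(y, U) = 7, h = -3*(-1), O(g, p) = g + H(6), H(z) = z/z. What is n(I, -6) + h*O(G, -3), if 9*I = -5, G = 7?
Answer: 31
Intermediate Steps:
H(z) = 1
O(g, p) = 1 + g (O(g, p) = g + 1 = 1 + g)
I = -5/9 (I = (1/9)*(-5) = -5/9 ≈ -0.55556)
h = 3
n(I, -6) + h*O(G, -3) = 7 + 3*(1 + 7) = 7 + 3*8 = 7 + 24 = 31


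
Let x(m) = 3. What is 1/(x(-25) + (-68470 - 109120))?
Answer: -1/177587 ≈ -5.6310e-6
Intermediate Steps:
1/(x(-25) + (-68470 - 109120)) = 1/(3 + (-68470 - 109120)) = 1/(3 - 177590) = 1/(-177587) = -1/177587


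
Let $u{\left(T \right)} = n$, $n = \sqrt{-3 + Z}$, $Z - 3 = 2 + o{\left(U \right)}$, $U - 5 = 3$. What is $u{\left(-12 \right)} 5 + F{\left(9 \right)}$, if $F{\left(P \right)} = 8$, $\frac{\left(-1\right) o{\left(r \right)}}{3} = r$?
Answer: $8 + 5 i \sqrt{22} \approx 8.0 + 23.452 i$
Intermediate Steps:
$U = 8$ ($U = 5 + 3 = 8$)
$o{\left(r \right)} = - 3 r$
$Z = -19$ ($Z = 3 + \left(2 - 24\right) = 3 - 22 = -19$)
$n = i \sqrt{22}$ ($n = \sqrt{-3 - 19} = \sqrt{-22} = i \sqrt{22} \approx 4.6904 i$)
$u{\left(T \right)} = i \sqrt{22}$
$u{\left(-12 \right)} 5 + F{\left(9 \right)} = i \sqrt{22} \cdot 5 + 8 = 5 i \sqrt{22} + 8 = 8 + 5 i \sqrt{22}$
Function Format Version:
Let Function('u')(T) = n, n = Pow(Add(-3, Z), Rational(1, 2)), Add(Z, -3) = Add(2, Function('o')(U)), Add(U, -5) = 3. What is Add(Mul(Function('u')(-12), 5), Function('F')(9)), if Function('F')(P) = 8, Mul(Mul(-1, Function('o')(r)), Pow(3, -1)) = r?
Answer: Add(8, Mul(5, I, Pow(22, Rational(1, 2)))) ≈ Add(8.0000, Mul(23.452, I))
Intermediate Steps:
U = 8 (U = Add(5, 3) = 8)
Function('o')(r) = Mul(-3, r)
Z = -19 (Z = Add(3, Add(2, Mul(-3, 8))) = Add(3, Add(2, -24)) = Add(3, -22) = -19)
n = Mul(I, Pow(22, Rational(1, 2))) (n = Pow(Add(-3, -19), Rational(1, 2)) = Pow(-22, Rational(1, 2)) = Mul(I, Pow(22, Rational(1, 2))) ≈ Mul(4.6904, I))
Function('u')(T) = Mul(I, Pow(22, Rational(1, 2)))
Add(Mul(Function('u')(-12), 5), Function('F')(9)) = Add(Mul(Mul(I, Pow(22, Rational(1, 2))), 5), 8) = Add(Mul(5, I, Pow(22, Rational(1, 2))), 8) = Add(8, Mul(5, I, Pow(22, Rational(1, 2))))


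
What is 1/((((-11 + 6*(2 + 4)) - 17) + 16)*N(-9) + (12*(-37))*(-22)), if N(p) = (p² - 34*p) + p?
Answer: 1/18840 ≈ 5.3079e-5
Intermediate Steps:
N(p) = p² - 33*p
1/((((-11 + 6*(2 + 4)) - 17) + 16)*N(-9) + (12*(-37))*(-22)) = 1/((((-11 + 6*(2 + 4)) - 17) + 16)*(-9*(-33 - 9)) + (12*(-37))*(-22)) = 1/((((-11 + 6*6) - 17) + 16)*(-9*(-42)) - 444*(-22)) = 1/((((-11 + 36) - 17) + 16)*378 + 9768) = 1/(((25 - 17) + 16)*378 + 9768) = 1/((8 + 16)*378 + 9768) = 1/(24*378 + 9768) = 1/(9072 + 9768) = 1/18840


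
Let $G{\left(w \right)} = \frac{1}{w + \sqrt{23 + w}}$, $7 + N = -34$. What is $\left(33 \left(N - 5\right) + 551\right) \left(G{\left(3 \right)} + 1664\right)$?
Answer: $- \frac{27351595}{17} - \frac{967 \sqrt{26}}{17} \approx -1.6092 \cdot 10^{6}$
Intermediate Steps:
$N = -41$ ($N = -7 - 34 = -41$)
$\left(33 \left(N - 5\right) + 551\right) \left(G{\left(3 \right)} + 1664\right) = \left(33 \left(-41 - 5\right) + 551\right) \left(\frac{1}{3 + \sqrt{23 + 3}} + 1664\right) = \left(33 \left(-46\right) + 551\right) \left(\frac{1}{3 + \sqrt{26}} + 1664\right) = \left(-1518 + 551\right) \left(1664 + \frac{1}{3 + \sqrt{26}}\right) = - 967 \left(1664 + \frac{1}{3 + \sqrt{26}}\right) = -1609088 - \frac{967}{3 + \sqrt{26}}$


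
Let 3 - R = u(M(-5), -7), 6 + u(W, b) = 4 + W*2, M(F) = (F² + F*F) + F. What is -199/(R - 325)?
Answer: 199/410 ≈ 0.48537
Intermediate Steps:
M(F) = F + 2*F² (M(F) = (F² + F²) + F = 2*F² + F = F + 2*F²)
u(W, b) = -2 + 2*W (u(W, b) = -6 + (4 + W*2) = -6 + (4 + 2*W) = -2 + 2*W)
R = -85 (R = 3 - (-2 + 2*(-5*(1 + 2*(-5)))) = 3 - (-2 + 2*(-5*(1 - 10))) = 3 - (-2 + 2*(-5*(-9))) = 3 - (-2 + 2*45) = 3 - (-2 + 90) = 3 - 1*88 = 3 - 88 = -85)
-199/(R - 325) = -199/(-85 - 325) = -199/(-410) = -199*(-1/410) = 199/410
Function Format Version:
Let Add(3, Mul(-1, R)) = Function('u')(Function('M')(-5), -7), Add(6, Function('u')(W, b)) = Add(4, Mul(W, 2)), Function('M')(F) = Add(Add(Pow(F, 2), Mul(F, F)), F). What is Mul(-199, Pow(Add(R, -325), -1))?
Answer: Rational(199, 410) ≈ 0.48537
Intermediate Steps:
Function('M')(F) = Add(F, Mul(2, Pow(F, 2))) (Function('M')(F) = Add(Add(Pow(F, 2), Pow(F, 2)), F) = Add(Mul(2, Pow(F, 2)), F) = Add(F, Mul(2, Pow(F, 2))))
Function('u')(W, b) = Add(-2, Mul(2, W)) (Function('u')(W, b) = Add(-6, Add(4, Mul(W, 2))) = Add(-6, Add(4, Mul(2, W))) = Add(-2, Mul(2, W)))
R = -85 (R = Add(3, Mul(-1, Add(-2, Mul(2, Mul(-5, Add(1, Mul(2, -5))))))) = Add(3, Mul(-1, Add(-2, Mul(2, Mul(-5, Add(1, -10)))))) = Add(3, Mul(-1, Add(-2, Mul(2, Mul(-5, -9))))) = Add(3, Mul(-1, Add(-2, Mul(2, 45)))) = Add(3, Mul(-1, Add(-2, 90))) = Add(3, Mul(-1, 88)) = Add(3, -88) = -85)
Mul(-199, Pow(Add(R, -325), -1)) = Mul(-199, Pow(Add(-85, -325), -1)) = Mul(-199, Pow(-410, -1)) = Mul(-199, Rational(-1, 410)) = Rational(199, 410)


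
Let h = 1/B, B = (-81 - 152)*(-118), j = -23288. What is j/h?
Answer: -640280272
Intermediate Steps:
B = 27494 (B = -233*(-118) = 27494)
h = 1/27494 ≈ 3.6372e-5
j/h = -23288/1/27494 = -23288*27494 = -640280272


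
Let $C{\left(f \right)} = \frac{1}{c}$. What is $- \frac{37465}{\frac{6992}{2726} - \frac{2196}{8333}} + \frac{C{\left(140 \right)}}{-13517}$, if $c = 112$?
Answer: $- \frac{32210043802050123}{1978598346704} \approx -16279.0$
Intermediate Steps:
$C{\left(f \right)} = \frac{1}{112}$
$- \frac{37465}{\frac{6992}{2726} - \frac{2196}{8333}} + \frac{C{\left(140 \right)}}{-13517} = - \frac{37465}{\frac{6992}{2726} - \frac{2196}{8333}} + \frac{1}{112 \left(-13517\right)} = - \frac{37465}{6992 \cdot \frac{1}{2726} - \frac{2196}{8333}} + \frac{1}{112} \left(- \frac{1}{13517}\right) = - \frac{37465}{\frac{3496}{1363} - \frac{2196}{8333}} - \frac{1}{1513904} = - \frac{37465}{\frac{26139020}{11357879}} - \frac{1}{1513904} = \left(-37465\right) \frac{11357879}{26139020} - \frac{1}{1513904} = - \frac{85104587347}{5227804} - \frac{1}{1513904} = - \frac{32210043802050123}{1978598346704}$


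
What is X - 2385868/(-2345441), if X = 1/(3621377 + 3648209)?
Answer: 17344274956089/17050385057426 ≈ 1.0172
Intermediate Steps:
X = 1/7269586 ≈ 1.3756e-7
X - 2385868/(-2345441) = 1/7269586 - 2385868/(-2345441) = 1/7269586 - 2385868*(-1/2345441) = 1/7269586 + 2385868/2345441 = 17344274956089/17050385057426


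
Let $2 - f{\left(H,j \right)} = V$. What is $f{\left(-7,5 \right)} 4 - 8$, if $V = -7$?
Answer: $28$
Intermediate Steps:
$f{\left(H,j \right)} = 9$ ($f{\left(H,j \right)} = 2 - -7 = 2 + 7 = 9$)
$f{\left(-7,5 \right)} 4 - 8 = 9 \cdot 4 - 8 = 36 - 8 = 28$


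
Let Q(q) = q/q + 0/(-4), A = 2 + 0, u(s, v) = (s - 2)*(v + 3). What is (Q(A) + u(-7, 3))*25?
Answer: -1325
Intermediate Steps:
u(s, v) = (-2 + s)*(3 + v)
A = 2
Q(q) = 1 (Q(q) = 1 + 0*(-¼) = 1 + 0 = 1)
(Q(A) + u(-7, 3))*25 = (1 + (-6 - 2*3 + 3*(-7) - 7*3))*25 = (1 + (-6 - 6 - 21 - 21))*25 = (1 - 54)*25 = -53*25 = -1325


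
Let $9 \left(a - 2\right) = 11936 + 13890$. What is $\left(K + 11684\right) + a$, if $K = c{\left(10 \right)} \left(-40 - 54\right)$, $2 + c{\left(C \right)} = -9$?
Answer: $\frac{140306}{9} \approx 15590.0$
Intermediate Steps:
$c{\left(C \right)} = -11$ ($c{\left(C \right)} = -2 - 9 = -11$)
$a = \frac{25844}{9}$ ($a = 2 + \frac{11936 + 13890}{9} = 2 + \frac{1}{9} \cdot 25826 = 2 + \frac{25826}{9} = \frac{25844}{9} \approx 2871.6$)
$K = 1034$ ($K = - 11 \left(-40 - 54\right) = \left(-11\right) \left(-94\right) = 1034$)
$\left(K + 11684\right) + a = \left(1034 + 11684\right) + \frac{25844}{9} = 12718 + \frac{25844}{9} = \frac{140306}{9}$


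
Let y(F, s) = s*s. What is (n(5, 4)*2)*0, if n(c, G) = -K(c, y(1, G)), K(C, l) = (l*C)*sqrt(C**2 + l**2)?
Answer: 0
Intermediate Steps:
y(F, s) = s**2
K(C, l) = C*l*sqrt(C**2 + l**2) (K(C, l) = (C*l)*sqrt(C**2 + l**2) = C*l*sqrt(C**2 + l**2))
n(c, G) = -c*G**2*sqrt(G**4 + c**2) (n(c, G) = -c*G**2*sqrt(c**2 + (G**2)**2) = -c*G**2*sqrt(c**2 + G**4) = -c*G**2*sqrt(G**4 + c**2))
(n(5, 4)*2)*0 = (-1*5*4**2*sqrt(4**4 + 5**2)*2)*0 = (-1*5*16*sqrt(256 + 25)*2)*0 = (-1*5*16*sqrt(281)*2)*0 = (-80*sqrt(281)*2)*0 = -160*sqrt(281)*0 = 0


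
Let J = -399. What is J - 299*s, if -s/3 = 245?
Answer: 219366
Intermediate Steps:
s = -735 (s = -3*245 = -735)
J - 299*s = -399 - 299*(-735) = -399 + 219765 = 219366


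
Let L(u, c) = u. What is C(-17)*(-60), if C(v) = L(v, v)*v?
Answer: -17340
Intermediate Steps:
C(v) = v**2 (C(v) = v*v = v**2)
C(-17)*(-60) = (-17)**2*(-60) = 289*(-60) = -17340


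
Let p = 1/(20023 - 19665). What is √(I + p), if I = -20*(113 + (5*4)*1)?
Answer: I*√340915882/358 ≈ 51.575*I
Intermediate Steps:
p = 1/358 ≈ 0.0027933
I = -2660 (I = -20*(113 + 20*1) = -20*(113 + 20) = -20*133 = -2660)
√(I + p) = √(-2660 + 1/358) = √(-952279/358) = I*√340915882/358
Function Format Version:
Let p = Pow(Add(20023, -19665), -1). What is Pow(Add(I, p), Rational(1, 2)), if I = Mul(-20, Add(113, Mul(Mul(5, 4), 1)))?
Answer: Mul(Rational(1, 358), I, Pow(340915882, Rational(1, 2))) ≈ Mul(51.575, I)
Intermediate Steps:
p = Rational(1, 358) (p = Pow(358, -1) = Rational(1, 358) ≈ 0.0027933)
I = -2660 (I = Mul(-20, Add(113, Mul(20, 1))) = Mul(-20, Add(113, 20)) = Mul(-20, 133) = -2660)
Pow(Add(I, p), Rational(1, 2)) = Pow(Add(-2660, Rational(1, 358)), Rational(1, 2)) = Pow(Rational(-952279, 358), Rational(1, 2)) = Mul(Rational(1, 358), I, Pow(340915882, Rational(1, 2)))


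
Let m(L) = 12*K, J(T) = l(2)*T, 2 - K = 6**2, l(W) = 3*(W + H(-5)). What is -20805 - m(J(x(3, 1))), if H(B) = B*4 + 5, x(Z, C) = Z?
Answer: -20397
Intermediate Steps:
H(B) = 5 + 4*B (H(B) = 4*B + 5 = 5 + 4*B)
l(W) = -45 + 3*W (l(W) = 3*(W + (5 + 4*(-5))) = 3*(W + (5 - 20)) = 3*(W - 15) = 3*(-15 + W) = -45 + 3*W)
K = -34 (K = 2 - 1*6**2 = 2 - 1*36 = 2 - 36 = -34)
J(T) = -39*T (J(T) = (-45 + 3*2)*T = (-45 + 6)*T = -39*T)
m(L) = -408 (m(L) = 12*(-34) = -408)
-20805 - m(J(x(3, 1))) = -20805 - 1*(-408) = -20805 + 408 = -20397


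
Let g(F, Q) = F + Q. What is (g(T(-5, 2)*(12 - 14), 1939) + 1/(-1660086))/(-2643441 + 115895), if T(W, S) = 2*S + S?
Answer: -3198985721/4195943728956 ≈ -0.00076240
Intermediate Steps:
T(W, S) = 3*S
(g(T(-5, 2)*(12 - 14), 1939) + 1/(-1660086))/(-2643441 + 115895) = (((3*2)*(12 - 14) + 1939) + 1/(-1660086))/(-2643441 + 115895) = ((6*(-2) + 1939) - 1/1660086)/(-2527546) = ((-12 + 1939) - 1/1660086)*(-1/2527546) = (1927 - 1/1660086)*(-1/2527546) = (3198985721/1660086)*(-1/2527546) = -3198985721/4195943728956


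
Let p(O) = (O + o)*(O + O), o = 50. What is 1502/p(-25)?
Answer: -751/625 ≈ -1.2016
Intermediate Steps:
p(O) = 2*O*(50 + O) (p(O) = (O + 50)*(O + O) = (50 + O)*(2*O) = 2*O*(50 + O))
1502/p(-25) = 1502/((2*(-25)*(50 - 25))) = 1502/((2*(-25)*25)) = 1502/(-1250) = 1502*(-1/1250) = -751/625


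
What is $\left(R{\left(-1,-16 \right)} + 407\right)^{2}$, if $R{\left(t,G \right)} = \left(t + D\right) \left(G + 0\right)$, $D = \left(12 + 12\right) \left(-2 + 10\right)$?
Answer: $7017201$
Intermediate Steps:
$D = 192$ ($D = 24 \cdot 8 = 192$)
$R{\left(t,G \right)} = G \left(192 + t\right)$ ($R{\left(t,G \right)} = \left(t + 192\right) \left(G + 0\right) = \left(192 + t\right) G = G \left(192 + t\right)$)
$\left(R{\left(-1,-16 \right)} + 407\right)^{2} = \left(- 16 \left(192 - 1\right) + 407\right)^{2} = \left(\left(-16\right) 191 + 407\right)^{2} = \left(-3056 + 407\right)^{2} = \left(-2649\right)^{2} = 7017201$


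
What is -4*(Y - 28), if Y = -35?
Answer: 252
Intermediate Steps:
-4*(Y - 28) = -4*(-35 - 28) = -4*(-63) = 252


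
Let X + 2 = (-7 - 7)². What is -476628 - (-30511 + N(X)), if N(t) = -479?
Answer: -445638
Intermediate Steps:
X = 194 (X = -2 + (-7 - 7)² = -2 + (-14)² = -2 + 196 = 194)
-476628 - (-30511 + N(X)) = -476628 - (-30511 - 479) = -476628 - 1*(-30990) = -476628 + 30990 = -445638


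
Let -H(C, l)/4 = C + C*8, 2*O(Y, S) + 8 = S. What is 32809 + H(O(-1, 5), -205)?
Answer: 32863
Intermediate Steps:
O(Y, S) = -4 + S/2
H(C, l) = -36*C (H(C, l) = -4*(C + C*8) = -4*(C + 8*C) = -36*C)
32809 + H(O(-1, 5), -205) = 32809 - 36*(-4 + (1/2)*5) = 32809 - 36*(-4 + 5/2) = 32809 - 36*(-3/2) = 32809 + 54 = 32863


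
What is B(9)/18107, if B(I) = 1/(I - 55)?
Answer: -1/832922 ≈ -1.2006e-6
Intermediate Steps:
B(I) = 1/(-55 + I)
B(9)/18107 = 1/((-55 + 9)*18107) = (1/18107)/(-46) = -1/46*1/18107 = -1/832922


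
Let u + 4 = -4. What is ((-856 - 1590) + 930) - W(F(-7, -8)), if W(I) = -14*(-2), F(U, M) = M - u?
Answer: -1544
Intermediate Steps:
u = -8 (u = -4 - 4 = -8)
F(U, M) = 8 + M (F(U, M) = M - 1*(-8) = M + 8 = 8 + M)
W(I) = 28
((-856 - 1590) + 930) - W(F(-7, -8)) = ((-856 - 1590) + 930) - 1*28 = (-2446 + 930) - 28 = -1516 - 28 = -1544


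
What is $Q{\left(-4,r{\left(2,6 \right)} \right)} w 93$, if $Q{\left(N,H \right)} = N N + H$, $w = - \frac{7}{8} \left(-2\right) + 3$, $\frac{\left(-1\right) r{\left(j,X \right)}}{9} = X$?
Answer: $- \frac{33573}{2} \approx -16787.0$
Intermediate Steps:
$r{\left(j,X \right)} = - 9 X$
$w = \frac{19}{4}$ ($w = \left(-7\right) \frac{1}{8} \left(-2\right) + 3 = \left(- \frac{7}{8}\right) \left(-2\right) + 3 = \frac{7}{4} + 3 = \frac{19}{4} \approx 4.75$)
$Q{\left(N,H \right)} = H + N^{2}$ ($Q{\left(N,H \right)} = N^{2} + H = H + N^{2}$)
$Q{\left(-4,r{\left(2,6 \right)} \right)} w 93 = \left(\left(-9\right) 6 + \left(-4\right)^{2}\right) \frac{19}{4} \cdot 93 = \left(-54 + 16\right) \frac{19}{4} \cdot 93 = \left(-38\right) \frac{19}{4} \cdot 93 = \left(- \frac{361}{2}\right) 93 = - \frac{33573}{2}$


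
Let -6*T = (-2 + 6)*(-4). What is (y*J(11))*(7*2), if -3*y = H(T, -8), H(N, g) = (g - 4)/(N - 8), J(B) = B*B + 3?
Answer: -1302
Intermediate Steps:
T = 8/3 (T = -(-2 + 6)*(-4)/6 = -2*(-4)/3 = -1/6*(-16) = 8/3 ≈ 2.6667)
J(B) = 3 + B**2 (J(B) = B**2 + 3 = 3 + B**2)
H(N, g) = (-4 + g)/(-8 + N)
y = -3/4 (y = -(-4 - 8)/(3*(-8 + 8/3)) = -(-12)/(3*(-16/3)) = -(-1)*(-12)/16 = -1/3*9/4 = -3/4 ≈ -0.75000)
(y*J(11))*(7*2) = (-3*(3 + 11**2)/4)*(7*2) = -3*(3 + 121)/4*14 = -3/4*124*14 = -93*14 = -1302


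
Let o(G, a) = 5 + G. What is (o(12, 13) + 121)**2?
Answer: 19044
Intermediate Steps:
(o(12, 13) + 121)**2 = ((5 + 12) + 121)**2 = (17 + 121)**2 = 138**2 = 19044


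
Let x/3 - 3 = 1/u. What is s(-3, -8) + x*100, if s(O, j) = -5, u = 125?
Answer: 4487/5 ≈ 897.40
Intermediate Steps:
x = 1128/125 (x = 9 + 3/125 = 1128/125 ≈ 9.0240)
s(-3, -8) + x*100 = -5 + (1128/125)*100 = -5 + 4512/5 = 4487/5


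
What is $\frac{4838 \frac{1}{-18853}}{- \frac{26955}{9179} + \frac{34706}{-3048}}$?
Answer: $\frac{67677795048}{3777436229771} \approx 0.017916$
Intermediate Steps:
$\frac{4838 \frac{1}{-18853}}{- \frac{26955}{9179} + \frac{34706}{-3048}} = \frac{4838 \left(- \frac{1}{18853}\right)}{\left(-26955\right) \frac{1}{9179} + 34706 \left(- \frac{1}{3048}\right)} = - \frac{4838}{18853 \left(- \frac{26955}{9179} - \frac{17353}{1524}\right)} = - \frac{4838}{18853 \left(- \frac{200362607}{13988796}\right)} = \left(- \frac{4838}{18853}\right) \left(- \frac{13988796}{200362607}\right) = \frac{67677795048}{3777436229771}$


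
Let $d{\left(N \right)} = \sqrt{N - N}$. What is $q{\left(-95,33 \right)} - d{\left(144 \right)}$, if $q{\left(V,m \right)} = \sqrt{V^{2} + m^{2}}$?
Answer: $\sqrt{10114} \approx 100.57$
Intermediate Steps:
$d{\left(N \right)} = 0$ ($d{\left(N \right)} = \sqrt{0} = 0$)
$q{\left(-95,33 \right)} - d{\left(144 \right)} = \sqrt{\left(-95\right)^{2} + 33^{2}} - 0 = \sqrt{9025 + 1089} + 0 = \sqrt{10114} + 0 = \sqrt{10114}$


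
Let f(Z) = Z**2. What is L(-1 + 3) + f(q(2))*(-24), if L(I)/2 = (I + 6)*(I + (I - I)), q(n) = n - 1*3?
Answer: 8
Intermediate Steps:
q(n) = -3 + n (q(n) = n - 3 = -3 + n)
L(I) = 2*I*(6 + I) (L(I) = 2*((I + 6)*(I + (I - I))) = 2*((6 + I)*(I + 0)) = 2*((6 + I)*I) = 2*(I*(6 + I)) = 2*I*(6 + I))
L(-1 + 3) + f(q(2))*(-24) = 2*(-1 + 3)*(6 + (-1 + 3)) + (-3 + 2)**2*(-24) = 2*2*(6 + 2) + (-1)**2*(-24) = 2*2*8 + 1*(-24) = 32 - 24 = 8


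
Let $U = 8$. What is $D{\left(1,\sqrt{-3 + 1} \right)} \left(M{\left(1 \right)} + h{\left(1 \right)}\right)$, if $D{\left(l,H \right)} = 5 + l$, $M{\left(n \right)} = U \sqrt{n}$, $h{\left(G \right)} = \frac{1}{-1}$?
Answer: $42$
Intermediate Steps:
$h{\left(G \right)} = -1$
$M{\left(n \right)} = 8 \sqrt{n}$
$D{\left(1,\sqrt{-3 + 1} \right)} \left(M{\left(1 \right)} + h{\left(1 \right)}\right) = \left(5 + 1\right) \left(8 \sqrt{1} - 1\right) = 6 \left(8 \cdot 1 - 1\right) = 6 \left(8 - 1\right) = 6 \cdot 7 = 42$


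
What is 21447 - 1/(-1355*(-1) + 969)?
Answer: 49842827/2324 ≈ 21447.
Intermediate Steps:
21447 - 1/(-1355*(-1) + 969) = 21447 - 1/(1355 + 969) = 21447 - 1/2324 = 49842827/2324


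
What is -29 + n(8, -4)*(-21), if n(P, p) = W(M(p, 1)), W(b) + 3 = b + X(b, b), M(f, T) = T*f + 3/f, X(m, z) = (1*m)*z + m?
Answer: -3845/16 ≈ -240.31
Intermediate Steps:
X(m, z) = m + m*z (X(m, z) = m*z + m = m + m*z)
M(f, T) = 3/f + T*f
W(b) = -3 + b + b*(1 + b) (W(b) = -3 + (b + b*(1 + b)) = -3 + b + b*(1 + b))
n(P, p) = -3 + p + 3/p + (p + 3/p)*(1 + p + 3/p) (n(P, p) = -3 + (3/p + 1*p) + (3/p + 1*p)*(1 + (3/p + 1*p)) = -3 + (3/p + p) + (3/p + p)*(1 + (3/p + p)) = -3 + (p + 3/p) + (p + 3/p)*(1 + (p + 3/p)) = -3 + (p + 3/p) + (p + 3/p)*(1 + p + 3/p) = -3 + p + 3/p + (p + 3/p)*(1 + p + 3/p))
-29 + n(8, -4)*(-21) = -29 + (3 + (-4)² + 2*(-4) + 6/(-4) + 9/(-4)²)*(-21) = -29 + (3 + 16 - 8 + 6*(-¼) + 9*(1/16))*(-21) = -29 + (3 + 16 - 8 - 3/2 + 9/16)*(-21) = -29 + (161/16)*(-21) = -29 - 3381/16 = -3845/16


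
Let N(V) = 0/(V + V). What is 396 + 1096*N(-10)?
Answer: 396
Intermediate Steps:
N(V) = 0 (N(V) = 0/(2*V) = (1/(2*V))*0 = 0)
396 + 1096*N(-10) = 396 + 1096*0 = 396 + 0 = 396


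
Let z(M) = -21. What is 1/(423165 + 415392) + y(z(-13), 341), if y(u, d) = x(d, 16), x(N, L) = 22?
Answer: 18448255/838557 ≈ 22.000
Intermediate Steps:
y(u, d) = 22
1/(423165 + 415392) + y(z(-13), 341) = 1/(423165 + 415392) + 22 = 1/838557 + 22 = 18448255/838557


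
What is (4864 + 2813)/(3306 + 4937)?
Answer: 7677/8243 ≈ 0.93134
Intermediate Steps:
(4864 + 2813)/(3306 + 4937) = 7677/8243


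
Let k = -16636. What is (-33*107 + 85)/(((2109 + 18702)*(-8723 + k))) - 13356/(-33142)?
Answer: 3524345886688/8745281435079 ≈ 0.40300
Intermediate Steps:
(-33*107 + 85)/(((2109 + 18702)*(-8723 + k))) - 13356/(-33142) = (-33*107 + 85)/(((2109 + 18702)*(-8723 - 16636))) - 13356/(-33142) = (-3531 + 85)/((20811*(-25359))) - 13356*(-1/33142) = -3446/(-527746149) + 6678/16571 = -3446*(-1/527746149) + 6678/16571 = 3446/527746149 + 6678/16571 = 3524345886688/8745281435079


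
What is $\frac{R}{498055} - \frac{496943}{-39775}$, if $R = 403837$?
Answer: $\frac{52713512508}{3962027525} \approx 13.305$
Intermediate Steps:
$\frac{R}{498055} - \frac{496943}{-39775} = \frac{403837}{498055} - \frac{496943}{-39775} = 403837 \cdot \frac{1}{498055} - - \frac{496943}{39775} = \frac{403837}{498055} + \frac{496943}{39775} = \frac{52713512508}{3962027525}$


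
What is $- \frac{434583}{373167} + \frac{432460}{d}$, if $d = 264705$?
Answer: $\frac{49040749}{104528223} \approx 0.46916$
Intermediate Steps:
$- \frac{434583}{373167} + \frac{432460}{d} = - \frac{434583}{373167} + \frac{432460}{264705} = \left(-434583\right) \frac{1}{373167} + 432460 \cdot \frac{1}{264705} = - \frac{48287}{41463} + \frac{12356}{7563} = \frac{49040749}{104528223}$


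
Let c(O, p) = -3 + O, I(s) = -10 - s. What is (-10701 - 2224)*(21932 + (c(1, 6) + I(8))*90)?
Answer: -260206100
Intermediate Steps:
(-10701 - 2224)*(21932 + (c(1, 6) + I(8))*90) = (-10701 - 2224)*(21932 + ((-3 + 1) + (-10 - 1*8))*90) = -12925*(21932 + (-2 + (-10 - 8))*90) = -12925*(21932 + (-2 - 18)*90) = -12925*(21932 - 20*90) = -12925*(21932 - 1800) = -12925*20132 = -260206100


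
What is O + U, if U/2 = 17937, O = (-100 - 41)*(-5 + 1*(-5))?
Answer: 37284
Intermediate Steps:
O = 1410 (O = -141*(-5 - 5) = -141*(-10) = 1410)
U = 35874 (U = 2*17937 = 35874)
O + U = 1410 + 35874 = 37284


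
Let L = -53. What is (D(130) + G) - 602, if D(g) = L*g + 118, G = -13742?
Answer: -21116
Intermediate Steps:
D(g) = 118 - 53*g (D(g) = -53*g + 118 = 118 - 53*g)
(D(130) + G) - 602 = ((118 - 53*130) - 13742) - 602 = ((118 - 6890) - 13742) - 602 = (-6772 - 13742) - 602 = -20514 - 602 = -21116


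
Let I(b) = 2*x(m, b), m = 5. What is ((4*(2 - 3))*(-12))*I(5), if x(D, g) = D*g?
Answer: 2400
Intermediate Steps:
I(b) = 10*b (I(b) = 2*(5*b) = 10*b)
((4*(2 - 3))*(-12))*I(5) = ((4*(2 - 3))*(-12))*(10*5) = ((4*(-1))*(-12))*50 = -4*(-12)*50 = 48*50 = 2400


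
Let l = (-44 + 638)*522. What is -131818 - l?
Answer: -441886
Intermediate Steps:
l = 310068 (l = 594*522 = 310068)
-131818 - l = -131818 - 1*310068 = -131818 - 310068 = -441886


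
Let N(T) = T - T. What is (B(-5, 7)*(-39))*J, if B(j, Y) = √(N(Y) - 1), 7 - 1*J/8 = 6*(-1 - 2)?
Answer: -7800*I ≈ -7800.0*I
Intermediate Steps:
N(T) = 0
J = 200 (J = 56 - 48*(-1 - 2) = 56 - 48*(-3) = 56 - 8*(-18) = 56 + 144 = 200)
B(j, Y) = I (B(j, Y) = √(0 - 1) = √(-1) = I)
(B(-5, 7)*(-39))*J = (I*(-39))*200 = -39*I*200 = -7800*I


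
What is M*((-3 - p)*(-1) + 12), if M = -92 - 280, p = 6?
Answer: -7812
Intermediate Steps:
M = -372
M*((-3 - p)*(-1) + 12) = -372*((-3 - 1*6)*(-1) + 12) = -372*((-3 - 6)*(-1) + 12) = -372*(-9*(-1) + 12) = -372*(9 + 12) = -372*21 = -7812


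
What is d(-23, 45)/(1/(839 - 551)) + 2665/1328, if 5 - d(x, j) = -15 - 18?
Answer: 14536297/1328 ≈ 10946.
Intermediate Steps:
d(x, j) = 38 (d(x, j) = 5 - (-15 - 18) = 5 - 1*(-33) = 5 + 33 = 38)
d(-23, 45)/(1/(839 - 551)) + 2665/1328 = 38/(1/(839 - 551)) + 2665/1328 = 38/(1/288) + 2665*(1/1328) = 38/(1/288) + 2665/1328 = 38*288 + 2665/1328 = 10944 + 2665/1328 = 14536297/1328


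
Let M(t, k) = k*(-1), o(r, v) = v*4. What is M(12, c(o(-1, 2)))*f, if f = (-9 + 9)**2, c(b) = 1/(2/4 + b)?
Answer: 0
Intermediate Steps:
o(r, v) = 4*v
c(b) = 1/(1/2 + b) (c(b) = 1/(2*(1/4) + b) = 1/(1/2 + b))
M(t, k) = -k
f = 0 (f = 0**2 = 0)
M(12, c(o(-1, 2)))*f = -2/(1 + 2*(4*2))*0 = -2/(1 + 2*8)*0 = -2/(1 + 16)*0 = -2/17*0 = 0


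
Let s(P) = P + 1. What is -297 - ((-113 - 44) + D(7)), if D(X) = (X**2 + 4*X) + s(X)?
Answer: -225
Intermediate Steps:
s(P) = 1 + P
D(X) = 1 + X**2 + 5*X (D(X) = (X**2 + 4*X) + (1 + X) = 1 + X**2 + 5*X)
-297 - ((-113 - 44) + D(7)) = -297 - ((-113 - 44) + (1 + 7**2 + 5*7)) = -297 - (-157 + (1 + 49 + 35)) = -297 - (-157 + 85) = -297 - 1*(-72) = -297 + 72 = -225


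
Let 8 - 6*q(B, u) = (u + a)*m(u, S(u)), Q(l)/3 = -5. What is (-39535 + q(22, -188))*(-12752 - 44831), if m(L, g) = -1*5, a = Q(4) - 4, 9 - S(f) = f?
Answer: 13718401171/6 ≈ 2.2864e+9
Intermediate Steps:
S(f) = 9 - f
Q(l) = -15 (Q(l) = 3*(-5) = -15)
a = -19 (a = -15 - 4 = -19)
m(L, g) = -5
q(B, u) = -29/2 + 5*u/6 (q(B, u) = 4/3 - (u - 19)*(-5)/6 = 4/3 - (-19 + u)*(-5)/6 = 4/3 - (95 - 5*u)/6 = 4/3 + (-95/6 + 5*u/6) = -29/2 + 5*u/6)
(-39535 + q(22, -188))*(-12752 - 44831) = (-39535 + (-29/2 + (5/6)*(-188)))*(-12752 - 44831) = (-39535 + (-29/2 - 470/3))*(-57583) = (-39535 - 1027/6)*(-57583) = -238237/6*(-57583) = 13718401171/6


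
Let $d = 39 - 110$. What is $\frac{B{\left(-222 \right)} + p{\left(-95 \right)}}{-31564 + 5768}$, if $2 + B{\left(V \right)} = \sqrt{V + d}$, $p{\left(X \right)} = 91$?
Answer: $- \frac{89}{25796} - \frac{i \sqrt{293}}{25796} \approx -0.0034501 - 0.00066356 i$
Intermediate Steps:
$d = -71$ ($d = 39 - 110 = -71$)
$B{\left(V \right)} = -2 + \sqrt{-71 + V}$ ($B{\left(V \right)} = -2 + \sqrt{V - 71} = -2 + \sqrt{-71 + V}$)
$\frac{B{\left(-222 \right)} + p{\left(-95 \right)}}{-31564 + 5768} = \frac{\left(-2 + \sqrt{-71 - 222}\right) + 91}{-31564 + 5768} = \frac{\left(-2 + \sqrt{-293}\right) + 91}{-25796} = \left(\left(-2 + i \sqrt{293}\right) + 91\right) \left(- \frac{1}{25796}\right) = \left(89 + i \sqrt{293}\right) \left(- \frac{1}{25796}\right) = - \frac{89}{25796} - \frac{i \sqrt{293}}{25796}$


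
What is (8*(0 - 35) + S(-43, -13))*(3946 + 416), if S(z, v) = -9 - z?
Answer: -1073052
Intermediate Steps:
(8*(0 - 35) + S(-43, -13))*(3946 + 416) = (8*(0 - 35) + (-9 - 1*(-43)))*(3946 + 416) = (8*(-35) + (-9 + 43))*4362 = (-280 + 34)*4362 = -246*4362 = -1073052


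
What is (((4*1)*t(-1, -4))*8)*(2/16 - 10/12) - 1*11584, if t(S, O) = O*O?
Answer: -35840/3 ≈ -11947.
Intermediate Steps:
t(S, O) = O²
(((4*1)*t(-1, -4))*8)*(2/16 - 10/12) - 1*11584 = (((4*1)*(-4)²)*8)*(2/16 - 10/12) - 1*11584 = ((4*16)*8)*(2*(1/16) - 10*1/12) - 11584 = (64*8)*(⅛ - ⅚) - 11584 = 512*(-17/24) - 11584 = -1088/3 - 11584 = -35840/3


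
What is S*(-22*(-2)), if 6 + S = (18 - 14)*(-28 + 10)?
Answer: -3432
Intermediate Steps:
S = -78 (S = -6 + (18 - 14)*(-28 + 10) = -6 + 4*(-18) = -6 - 72 = -78)
S*(-22*(-2)) = -(-1716)*(-2) = -78*44 = -3432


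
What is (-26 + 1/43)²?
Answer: 1247689/1849 ≈ 674.79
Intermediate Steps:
(-26 + 1/43)² = (-1117/43)² = 1247689/1849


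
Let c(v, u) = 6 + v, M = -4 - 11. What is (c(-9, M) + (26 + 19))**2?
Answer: 1764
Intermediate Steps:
M = -15
(c(-9, M) + (26 + 19))**2 = ((6 - 9) + (26 + 19))**2 = (-3 + 45)**2 = 42**2 = 1764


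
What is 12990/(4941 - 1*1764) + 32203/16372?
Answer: 104993737/17337948 ≈ 6.0557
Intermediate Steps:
12990/(4941 - 1*1764) + 32203/16372 = 12990/(4941 - 1764) + 32203*(1/16372) = 12990/3177 + 32203/16372 = 12990*(1/3177) + 32203/16372 = 4330/1059 + 32203/16372 = 104993737/17337948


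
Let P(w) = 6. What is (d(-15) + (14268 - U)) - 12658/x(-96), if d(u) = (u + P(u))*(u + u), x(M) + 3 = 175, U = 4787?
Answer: 832257/86 ≈ 9677.4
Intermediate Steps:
x(M) = 172 (x(M) = -3 + 175 = 172)
d(u) = 2*u*(6 + u) (d(u) = (u + 6)*(u + u) = (6 + u)*(2*u) = 2*u*(6 + u))
(d(-15) + (14268 - U)) - 12658/x(-96) = (2*(-15)*(6 - 15) + (14268 - 1*4787)) - 12658/172 = (2*(-15)*(-9) + (14268 - 4787)) - 12658*1/172 = (270 + 9481) - 6329/86 = 9751 - 6329/86 = 832257/86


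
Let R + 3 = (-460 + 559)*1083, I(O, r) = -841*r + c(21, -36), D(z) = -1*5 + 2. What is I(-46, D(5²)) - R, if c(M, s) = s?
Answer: -104727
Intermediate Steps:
D(z) = -3 (D(z) = -5 + 2 = -3)
I(O, r) = -36 - 841*r (I(O, r) = -841*r - 36 = -36 - 841*r)
R = 107214 (R = -3 + (-460 + 559)*1083 = -3 + 99*1083 = -3 + 107217 = 107214)
I(-46, D(5²)) - R = (-36 - 841*(-3)) - 1*107214 = (-36 + 2523) - 107214 = 2487 - 107214 = -104727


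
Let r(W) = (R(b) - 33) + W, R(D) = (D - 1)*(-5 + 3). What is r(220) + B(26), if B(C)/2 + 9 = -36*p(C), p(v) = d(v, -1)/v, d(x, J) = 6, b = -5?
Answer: 2137/13 ≈ 164.38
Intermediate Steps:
R(D) = 2 - 2*D (R(D) = (-1 + D)*(-2) = 2 - 2*D)
p(v) = 6/v
r(W) = -21 + W (r(W) = ((2 - 2*(-5)) - 33) + W = ((2 + 10) - 33) + W = (12 - 33) + W = -21 + W)
B(C) = -18 - 432/C (B(C) = -18 + 2*(-216/C) = -18 - 432/C)
r(220) + B(26) = (-21 + 220) + (-18 - 432/26) = 199 + (-18 - 432*1/26) = 199 + (-18 - 216/13) = 199 - 450/13 = 2137/13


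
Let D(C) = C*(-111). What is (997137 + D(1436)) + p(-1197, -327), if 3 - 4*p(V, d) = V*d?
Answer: 739887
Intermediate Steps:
D(C) = -111*C
p(V, d) = ¾ - V*d/4
(997137 + D(1436)) + p(-1197, -327) = (997137 - 111*1436) + (¾ - ¼*(-1197)*(-327)) = (997137 - 159396) + (¾ - 391419/4) = 837741 - 97854 = 739887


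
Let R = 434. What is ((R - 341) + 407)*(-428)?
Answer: -214000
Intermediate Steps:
((R - 341) + 407)*(-428) = ((434 - 341) + 407)*(-428) = (93 + 407)*(-428) = 500*(-428) = -214000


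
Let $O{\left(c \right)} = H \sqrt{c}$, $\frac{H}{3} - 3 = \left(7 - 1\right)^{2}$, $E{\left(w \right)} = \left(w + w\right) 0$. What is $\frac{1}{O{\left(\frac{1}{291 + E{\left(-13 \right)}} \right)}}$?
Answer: $\frac{\sqrt{291}}{117} \approx 0.1458$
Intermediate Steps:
$E{\left(w \right)} = 0$ ($E{\left(w \right)} = 2 w 0 = 0$)
$H = 117$ ($H = 9 + 3 \left(7 - 1\right)^{2} = 9 + 3 \cdot 6^{2} = 9 + 3 \cdot 36 = 9 + 108 = 117$)
$O{\left(c \right)} = 117 \sqrt{c}$
$\frac{1}{O{\left(\frac{1}{291 + E{\left(-13 \right)}} \right)}} = \frac{1}{117 \sqrt{\frac{1}{291 + 0}}} = \frac{1}{117 \sqrt{\frac{1}{291}}} = \frac{1}{117 \frac{\sqrt{291}}{291}} = \frac{1}{\frac{39}{97} \sqrt{291}} = \frac{\sqrt{291}}{117}$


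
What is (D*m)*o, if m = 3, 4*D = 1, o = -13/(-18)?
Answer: 13/24 ≈ 0.54167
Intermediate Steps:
o = 13/18 (o = -13*(-1/18) = 13/18 ≈ 0.72222)
D = ¼ (D = (¼)*1 = ¼ ≈ 0.25000)
(D*m)*o = ((¼)*3)*(13/18) = (¾)*(13/18) = 13/24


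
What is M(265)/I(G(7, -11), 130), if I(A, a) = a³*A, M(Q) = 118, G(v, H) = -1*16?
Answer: -59/17576000 ≈ -3.3569e-6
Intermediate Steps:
G(v, H) = -16
I(A, a) = A*a³
M(265)/I(G(7, -11), 130) = 118/((-16*130³)) = 118/((-16*2197000)) = 118/(-35152000) = 118*(-1/35152000) = -59/17576000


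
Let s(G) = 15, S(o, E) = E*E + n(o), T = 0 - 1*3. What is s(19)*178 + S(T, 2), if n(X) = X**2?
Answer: 2683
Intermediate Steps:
T = -3 (T = 0 - 3 = -3)
S(o, E) = E**2 + o**2 (S(o, E) = E*E + o**2 = E**2 + o**2)
s(19)*178 + S(T, 2) = 15*178 + (2**2 + (-3)**2) = 2670 + (4 + 9) = 2670 + 13 = 2683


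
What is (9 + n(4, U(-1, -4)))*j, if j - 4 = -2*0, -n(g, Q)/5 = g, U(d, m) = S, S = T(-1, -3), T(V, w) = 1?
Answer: -44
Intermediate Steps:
S = 1
U(d, m) = 1
n(g, Q) = -5*g
j = 4 (j = 4 - 2*0 = 4 + 0 = 4)
(9 + n(4, U(-1, -4)))*j = (9 - 5*4)*4 = (9 - 20)*4 = -11*4 = -44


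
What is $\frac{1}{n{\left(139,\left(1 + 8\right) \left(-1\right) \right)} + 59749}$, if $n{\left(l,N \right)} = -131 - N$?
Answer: $\frac{1}{59627} \approx 1.6771 \cdot 10^{-5}$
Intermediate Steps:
$\frac{1}{n{\left(139,\left(1 + 8\right) \left(-1\right) \right)} + 59749} = \frac{1}{\left(-131 - \left(1 + 8\right) \left(-1\right)\right) + 59749} = \frac{1}{\left(-131 - 9 \left(-1\right)\right) + 59749} = \frac{1}{\left(-131 - -9\right) + 59749} = \frac{1}{\left(-131 + 9\right) + 59749} = \frac{1}{-122 + 59749} = \frac{1}{59627}$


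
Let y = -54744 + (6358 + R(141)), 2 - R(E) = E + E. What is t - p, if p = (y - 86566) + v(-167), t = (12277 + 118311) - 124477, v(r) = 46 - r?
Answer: 141130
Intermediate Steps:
R(E) = 2 - 2*E (R(E) = 2 - (E + E) = 2 - 2*E)
t = 6111 (t = 130588 - 124477 = 6111)
y = -48666 (y = -54744 + (6358 + (2 - 2*141)) = -54744 + (6358 + (2 - 282)) = -54744 + (6358 - 280) = -54744 + 6078 = -48666)
p = -135019 (p = (-48666 - 86566) + (46 - 1*(-167)) = -135232 + (46 + 167) = -135232 + 213 = -135019)
t - p = 6111 - 1*(-135019) = 6111 + 135019 = 141130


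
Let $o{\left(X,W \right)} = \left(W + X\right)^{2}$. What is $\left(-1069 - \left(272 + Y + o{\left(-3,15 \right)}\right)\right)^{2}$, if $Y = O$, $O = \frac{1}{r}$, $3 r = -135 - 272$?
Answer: $\frac{365289689664}{165649} \approx 2.2052 \cdot 10^{6}$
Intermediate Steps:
$r = - \frac{407}{3}$ ($r = \frac{-135 - 272}{3} = \frac{1}{3} \left(-407\right) = - \frac{407}{3} \approx -135.67$)
$O = - \frac{3}{407}$ ($O = \frac{1}{- \frac{407}{3}} = - \frac{3}{407} \approx -0.007371$)
$Y = - \frac{3}{407} \approx -0.007371$
$\left(-1069 - \left(272 + Y + o{\left(-3,15 \right)}\right)\right)^{2} = \left(-1069 - \left(\frac{110701}{407} + \left(15 - 3\right)^{2}\right)\right)^{2} = \left(-1069 + \left(\left(-264 - \left(12^{2} + 8\right)\right) + \frac{3}{407}\right)\right)^{2} = \left(-1069 + \left(\left(-264 - \left(144 + 8\right)\right) + \frac{3}{407}\right)\right)^{2} = \left(-1069 + \left(\left(-264 - 152\right) + \frac{3}{407}\right)\right)^{2} = \left(-1069 + \left(-416 + \frac{3}{407}\right)\right)^{2} = \left(-1069 - \frac{169309}{407}\right)^{2} = \left(- \frac{604392}{407}\right)^{2} = \frac{365289689664}{165649}$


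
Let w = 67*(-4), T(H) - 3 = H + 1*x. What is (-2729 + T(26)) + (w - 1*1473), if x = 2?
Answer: -4439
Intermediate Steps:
T(H) = 5 + H (T(H) = 3 + (H + 1*2) = 3 + (H + 2) = 3 + (2 + H) = 5 + H)
w = -268
(-2729 + T(26)) + (w - 1*1473) = (-2729 + (5 + 26)) + (-268 - 1*1473) = (-2729 + 31) + (-268 - 1473) = -2698 - 1741 = -4439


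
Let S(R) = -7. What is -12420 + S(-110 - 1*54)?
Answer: -12427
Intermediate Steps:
-12420 + S(-110 - 1*54) = -12420 - 7 = -12427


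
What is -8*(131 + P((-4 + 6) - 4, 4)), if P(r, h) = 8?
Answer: -1112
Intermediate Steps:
-8*(131 + P((-4 + 6) - 4, 4)) = -8*(131 + 8) = -8*139 = -1112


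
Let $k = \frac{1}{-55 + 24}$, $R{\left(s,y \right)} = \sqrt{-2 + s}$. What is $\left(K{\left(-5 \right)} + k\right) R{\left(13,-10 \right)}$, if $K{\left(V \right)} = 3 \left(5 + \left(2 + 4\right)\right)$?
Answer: $\frac{1022 \sqrt{11}}{31} \approx 109.34$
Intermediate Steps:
$K{\left(V \right)} = 33$ ($K{\left(V \right)} = 3 \left(5 + 6\right) = 3 \cdot 11 = 33$)
$k = - \frac{1}{31}$ ($k = \frac{1}{-31} = - \frac{1}{31} \approx -0.032258$)
$\left(K{\left(-5 \right)} + k\right) R{\left(13,-10 \right)} = \left(33 - \frac{1}{31}\right) \sqrt{-2 + 13} = \frac{1022 \sqrt{11}}{31}$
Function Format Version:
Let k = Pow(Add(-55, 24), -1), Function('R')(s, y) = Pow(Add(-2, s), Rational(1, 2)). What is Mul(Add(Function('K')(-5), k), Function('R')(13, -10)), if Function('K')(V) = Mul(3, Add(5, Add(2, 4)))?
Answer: Mul(Rational(1022, 31), Pow(11, Rational(1, 2))) ≈ 109.34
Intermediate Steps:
Function('K')(V) = 33 (Function('K')(V) = Mul(3, Add(5, 6)) = Mul(3, 11) = 33)
k = Rational(-1, 31) (k = Pow(-31, -1) = Rational(-1, 31) ≈ -0.032258)
Mul(Add(Function('K')(-5), k), Function('R')(13, -10)) = Mul(Add(33, Rational(-1, 31)), Pow(Add(-2, 13), Rational(1, 2))) = Mul(Rational(1022, 31), Pow(11, Rational(1, 2)))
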